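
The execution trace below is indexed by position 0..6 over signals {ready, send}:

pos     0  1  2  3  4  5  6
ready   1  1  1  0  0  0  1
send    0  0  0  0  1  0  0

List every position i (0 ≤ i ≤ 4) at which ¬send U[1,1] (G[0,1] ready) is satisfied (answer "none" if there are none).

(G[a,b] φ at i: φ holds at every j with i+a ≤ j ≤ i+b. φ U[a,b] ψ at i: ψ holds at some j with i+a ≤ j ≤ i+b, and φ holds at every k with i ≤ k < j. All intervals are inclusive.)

Evaluate at each i in [0,4]:
  i=0: ✓ (rhs at j=1; lhs holds on [0,0])
  i=1: ✗ (no rhs in [2,2])
  i=2: ✗ (no rhs in [3,3])
  i=3: ✗ (no rhs in [4,4])
  i=4: ✗ (no rhs in [5,5])

0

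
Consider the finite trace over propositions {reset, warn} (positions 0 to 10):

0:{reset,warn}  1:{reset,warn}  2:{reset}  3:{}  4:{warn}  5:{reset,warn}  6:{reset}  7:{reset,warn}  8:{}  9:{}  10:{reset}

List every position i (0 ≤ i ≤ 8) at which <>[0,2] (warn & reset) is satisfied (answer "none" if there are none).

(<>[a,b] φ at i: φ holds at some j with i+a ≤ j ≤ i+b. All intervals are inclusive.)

0, 1, 3, 4, 5, 6, 7

Evaluate at each i in [0,8]:
  i=0: ✓ (witness j=0)
  i=1: ✓ (witness j=1)
  i=2: ✗ (none in [2,4])
  i=3: ✓ (witness j=5)
  i=4: ✓ (witness j=5)
  i=5: ✓ (witness j=5)
  i=6: ✓ (witness j=7)
  i=7: ✓ (witness j=7)
  i=8: ✗ (none in [8,10])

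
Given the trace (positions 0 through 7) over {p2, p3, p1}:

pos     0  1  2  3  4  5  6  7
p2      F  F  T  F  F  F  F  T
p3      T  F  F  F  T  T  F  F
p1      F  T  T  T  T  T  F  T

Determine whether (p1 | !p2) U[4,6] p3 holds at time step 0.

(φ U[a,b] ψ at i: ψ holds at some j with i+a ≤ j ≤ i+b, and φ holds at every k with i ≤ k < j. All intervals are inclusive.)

Need some j in [4,6] with p3, and (p1 | !p2) at every k in [0,j-1].
  j=4: p3 holds; (p1 | !p2) holds at every k in [0,3] → satisfied.

Yes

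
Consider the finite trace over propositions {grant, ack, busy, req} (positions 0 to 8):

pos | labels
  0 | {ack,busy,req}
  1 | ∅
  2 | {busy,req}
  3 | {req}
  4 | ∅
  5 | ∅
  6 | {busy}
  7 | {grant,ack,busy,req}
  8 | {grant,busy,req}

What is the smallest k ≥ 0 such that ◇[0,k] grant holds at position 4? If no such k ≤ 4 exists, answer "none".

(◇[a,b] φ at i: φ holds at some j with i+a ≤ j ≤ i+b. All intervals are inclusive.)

Scan j = 4,5,… for grant:
  j=4: fails
  j=5: fails
  j=6: fails
  j=7: holds
First hit at j=7, so smallest k = 7-4 = 3.

3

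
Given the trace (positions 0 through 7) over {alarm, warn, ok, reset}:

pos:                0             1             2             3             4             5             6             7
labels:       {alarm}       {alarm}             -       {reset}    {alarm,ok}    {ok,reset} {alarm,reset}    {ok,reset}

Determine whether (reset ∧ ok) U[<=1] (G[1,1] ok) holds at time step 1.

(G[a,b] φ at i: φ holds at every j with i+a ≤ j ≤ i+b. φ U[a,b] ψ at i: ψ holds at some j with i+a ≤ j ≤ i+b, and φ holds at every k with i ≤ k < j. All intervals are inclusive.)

No

Need some j in [1,2] with G[1,1] ok, and (reset ∧ ok) at every k in [1,j-1].
  j=1: G[1,1] ok — fails at 2.
  j=2: G[1,1] ok — fails at 3.
No j in the window works → until fails.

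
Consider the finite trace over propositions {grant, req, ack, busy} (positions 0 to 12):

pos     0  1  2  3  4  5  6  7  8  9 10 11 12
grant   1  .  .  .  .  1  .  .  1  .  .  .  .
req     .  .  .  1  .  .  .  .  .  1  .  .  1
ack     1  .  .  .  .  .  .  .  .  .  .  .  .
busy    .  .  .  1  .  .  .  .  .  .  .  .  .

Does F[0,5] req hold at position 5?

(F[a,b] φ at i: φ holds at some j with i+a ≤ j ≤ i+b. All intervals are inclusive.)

True

Check req at each j in [5,10]:
  j=5: false
  j=6: false
  j=7: false
  j=8: false
  j=9: true
  j=10: false
Found at j=9 → formula holds.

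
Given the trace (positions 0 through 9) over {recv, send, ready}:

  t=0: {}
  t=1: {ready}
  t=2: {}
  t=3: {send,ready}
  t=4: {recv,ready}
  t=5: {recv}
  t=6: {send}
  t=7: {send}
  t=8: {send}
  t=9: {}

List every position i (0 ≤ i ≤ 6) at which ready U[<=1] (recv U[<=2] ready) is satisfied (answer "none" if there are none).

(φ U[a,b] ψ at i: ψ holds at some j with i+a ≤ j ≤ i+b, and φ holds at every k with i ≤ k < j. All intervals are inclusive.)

1, 3, 4

Evaluate at each i in [0,6]:
  i=0: ✗ (lhs fails at k=0 before rhs at j=1)
  i=1: ✓ (rhs at j=1)
  i=2: ✗ (lhs fails at k=2 before rhs at j=3)
  i=3: ✓ (rhs at j=3)
  i=4: ✓ (rhs at j=4)
  i=5: ✗ (no rhs in [5,6])
  i=6: ✗ (no rhs in [6,7])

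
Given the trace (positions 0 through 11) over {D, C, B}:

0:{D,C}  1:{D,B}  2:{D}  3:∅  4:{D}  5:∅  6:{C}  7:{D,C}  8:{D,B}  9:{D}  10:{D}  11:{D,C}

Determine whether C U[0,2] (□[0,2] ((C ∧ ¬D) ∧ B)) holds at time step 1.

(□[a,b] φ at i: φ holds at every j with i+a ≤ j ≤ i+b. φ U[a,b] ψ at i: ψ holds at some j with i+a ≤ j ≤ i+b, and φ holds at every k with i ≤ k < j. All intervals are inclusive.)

Need some j in [1,3] with □[0,2] ((C ∧ ¬D) ∧ B), and C at every k in [1,j-1].
  j=1: □[0,2] ((C ∧ ¬D) ∧ B) — fails at 1.
  j=2: □[0,2] ((C ∧ ¬D) ∧ B) — fails at 2.
  j=3: □[0,2] ((C ∧ ¬D) ∧ B) — fails at 3.
No j in the window works → until fails.

False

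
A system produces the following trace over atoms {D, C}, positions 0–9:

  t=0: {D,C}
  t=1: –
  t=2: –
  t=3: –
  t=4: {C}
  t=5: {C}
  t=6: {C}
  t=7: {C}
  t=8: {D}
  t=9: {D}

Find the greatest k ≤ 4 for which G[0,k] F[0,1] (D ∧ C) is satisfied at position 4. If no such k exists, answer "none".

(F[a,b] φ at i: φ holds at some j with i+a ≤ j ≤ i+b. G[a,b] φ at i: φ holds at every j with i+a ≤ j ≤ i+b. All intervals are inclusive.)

F[0,1] (D ∧ C) must hold from j=4 onward; find where it first fails.
  j=4: fails → no k works.

none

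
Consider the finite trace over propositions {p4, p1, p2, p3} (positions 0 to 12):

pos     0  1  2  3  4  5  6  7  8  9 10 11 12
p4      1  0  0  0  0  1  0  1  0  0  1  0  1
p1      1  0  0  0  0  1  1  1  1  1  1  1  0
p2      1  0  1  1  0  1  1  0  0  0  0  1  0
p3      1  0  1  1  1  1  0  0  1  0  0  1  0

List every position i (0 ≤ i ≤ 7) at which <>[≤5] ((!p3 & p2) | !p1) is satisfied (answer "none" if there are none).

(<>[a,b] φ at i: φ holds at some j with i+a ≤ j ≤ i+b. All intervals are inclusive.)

0, 1, 2, 3, 4, 5, 6, 7

Evaluate at each i in [0,7]:
  i=0: ✓ (witness j=1)
  i=1: ✓ (witness j=1)
  i=2: ✓ (witness j=2)
  i=3: ✓ (witness j=3)
  i=4: ✓ (witness j=4)
  i=5: ✓ (witness j=6)
  i=6: ✓ (witness j=6)
  i=7: ✓ (witness j=12)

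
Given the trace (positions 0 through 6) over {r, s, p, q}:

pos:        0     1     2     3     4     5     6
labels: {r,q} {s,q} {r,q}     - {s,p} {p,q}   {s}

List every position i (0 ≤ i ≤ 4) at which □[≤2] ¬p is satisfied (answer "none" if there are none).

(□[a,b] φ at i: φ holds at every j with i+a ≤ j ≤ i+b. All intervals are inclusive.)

0, 1

Evaluate at each i in [0,4]:
  i=0: ✓ (all of [0,2])
  i=1: ✓ (all of [1,3])
  i=2: ✗ (fails at j=4)
  i=3: ✗ (fails at j=4)
  i=4: ✗ (fails at j=4)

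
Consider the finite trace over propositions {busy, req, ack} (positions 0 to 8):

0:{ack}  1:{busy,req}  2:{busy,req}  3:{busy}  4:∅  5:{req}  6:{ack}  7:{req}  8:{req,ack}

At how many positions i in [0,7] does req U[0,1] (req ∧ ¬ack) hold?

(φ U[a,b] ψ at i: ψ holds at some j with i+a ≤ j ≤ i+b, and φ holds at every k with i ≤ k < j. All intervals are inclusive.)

Evaluate at each i in [0,7]:
  i=0: ✗ (lhs fails at k=0 before rhs at j=1)
  i=1: ✓ (rhs at j=1)
  i=2: ✓ (rhs at j=2)
  i=3: ✗ (no rhs in [3,4])
  i=4: ✗ (lhs fails at k=4 before rhs at j=5)
  i=5: ✓ (rhs at j=5)
  i=6: ✗ (lhs fails at k=6 before rhs at j=7)
  i=7: ✓ (rhs at j=7)
Positions where it holds: {1, 2, 5, 7} → 4.

4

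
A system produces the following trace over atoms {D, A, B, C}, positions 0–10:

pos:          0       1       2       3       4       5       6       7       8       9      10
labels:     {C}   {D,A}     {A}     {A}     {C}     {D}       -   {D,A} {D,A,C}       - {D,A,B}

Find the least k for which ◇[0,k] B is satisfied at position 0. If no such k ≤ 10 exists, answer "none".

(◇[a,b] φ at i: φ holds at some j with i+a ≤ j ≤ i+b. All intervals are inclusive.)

10

Scan j = 0,1,… for B:
  j=0: fails
  j=1: fails
  j=2: fails
  j=3: fails
  j=4: fails
  j=5: fails
  j=6: fails
  j=7: fails
  j=8: fails
  j=9: fails
  j=10: holds
First hit at j=10, so smallest k = 10-0 = 10.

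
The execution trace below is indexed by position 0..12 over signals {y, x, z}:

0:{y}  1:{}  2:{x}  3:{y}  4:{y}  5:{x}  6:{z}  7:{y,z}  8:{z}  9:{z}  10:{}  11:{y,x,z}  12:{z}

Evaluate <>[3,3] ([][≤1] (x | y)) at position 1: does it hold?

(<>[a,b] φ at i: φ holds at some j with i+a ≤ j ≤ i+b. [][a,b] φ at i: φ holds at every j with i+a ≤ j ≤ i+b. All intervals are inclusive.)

Check [][≤1] (x | y) at each j in [4,4]:
  j=4: holds on [4,5]
Found at j=4 → formula holds.

Holds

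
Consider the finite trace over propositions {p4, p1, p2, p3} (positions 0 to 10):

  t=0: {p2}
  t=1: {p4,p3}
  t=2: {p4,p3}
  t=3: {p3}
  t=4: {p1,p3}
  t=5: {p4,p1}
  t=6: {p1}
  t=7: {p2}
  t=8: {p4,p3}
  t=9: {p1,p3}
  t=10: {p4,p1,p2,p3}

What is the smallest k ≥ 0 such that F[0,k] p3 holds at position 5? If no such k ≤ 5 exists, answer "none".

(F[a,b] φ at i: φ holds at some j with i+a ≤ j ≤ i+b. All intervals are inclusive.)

3

Scan j = 5,6,… for p3:
  j=5: fails
  j=6: fails
  j=7: fails
  j=8: holds
First hit at j=8, so smallest k = 8-5 = 3.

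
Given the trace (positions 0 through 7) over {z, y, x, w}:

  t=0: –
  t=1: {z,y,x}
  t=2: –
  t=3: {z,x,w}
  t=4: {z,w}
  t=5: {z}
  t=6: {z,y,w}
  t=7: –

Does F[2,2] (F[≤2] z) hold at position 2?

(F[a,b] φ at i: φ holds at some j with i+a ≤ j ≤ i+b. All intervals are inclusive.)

Yes

Check F[≤2] z at each j in [4,4]:
  j=4: holds (witness at 4)
Found at j=4 → formula holds.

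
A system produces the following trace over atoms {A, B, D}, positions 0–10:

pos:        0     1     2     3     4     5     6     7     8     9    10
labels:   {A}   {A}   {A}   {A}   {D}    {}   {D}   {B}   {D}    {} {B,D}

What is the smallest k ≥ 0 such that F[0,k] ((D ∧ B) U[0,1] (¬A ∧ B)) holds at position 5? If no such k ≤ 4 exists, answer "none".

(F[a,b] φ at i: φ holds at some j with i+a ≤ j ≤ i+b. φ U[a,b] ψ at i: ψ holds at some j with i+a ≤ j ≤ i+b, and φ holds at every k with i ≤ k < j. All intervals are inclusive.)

Scan j = 5,6,… for ((D ∧ B) U[0,1] (¬A ∧ B)):
  j=5: fails
  j=6: fails
  j=7: holds
First hit at j=7, so smallest k = 7-5 = 2.

2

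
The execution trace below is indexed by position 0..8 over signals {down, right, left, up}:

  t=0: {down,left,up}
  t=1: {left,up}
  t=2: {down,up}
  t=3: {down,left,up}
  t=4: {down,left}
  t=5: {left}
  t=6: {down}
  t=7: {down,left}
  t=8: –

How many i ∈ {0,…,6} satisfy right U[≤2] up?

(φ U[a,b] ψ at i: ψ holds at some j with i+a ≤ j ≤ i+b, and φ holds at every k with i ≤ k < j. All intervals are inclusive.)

Evaluate at each i in [0,6]:
  i=0: ✓ (rhs at j=0)
  i=1: ✓ (rhs at j=1)
  i=2: ✓ (rhs at j=2)
  i=3: ✓ (rhs at j=3)
  i=4: ✗ (no rhs in [4,6])
  i=5: ✗ (no rhs in [5,7])
  i=6: ✗ (no rhs in [6,8])
Positions where it holds: {0, 1, 2, 3} → 4.

4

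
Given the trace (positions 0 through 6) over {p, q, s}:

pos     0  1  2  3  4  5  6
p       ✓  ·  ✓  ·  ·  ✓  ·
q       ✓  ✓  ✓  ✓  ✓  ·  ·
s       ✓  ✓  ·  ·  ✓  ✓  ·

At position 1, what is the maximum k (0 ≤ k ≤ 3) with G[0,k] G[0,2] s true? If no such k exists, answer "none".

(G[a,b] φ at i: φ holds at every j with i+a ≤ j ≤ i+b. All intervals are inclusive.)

none

G[0,2] s must hold from j=1 onward; find where it first fails.
  j=1: fails → no k works.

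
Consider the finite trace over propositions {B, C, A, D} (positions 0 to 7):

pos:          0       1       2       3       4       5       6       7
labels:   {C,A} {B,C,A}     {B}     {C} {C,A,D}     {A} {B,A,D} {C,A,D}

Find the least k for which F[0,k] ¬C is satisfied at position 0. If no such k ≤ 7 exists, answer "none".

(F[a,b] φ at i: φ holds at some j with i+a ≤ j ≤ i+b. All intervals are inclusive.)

Scan j = 0,1,… for ¬C:
  j=0: fails
  j=1: fails
  j=2: holds
First hit at j=2, so smallest k = 2-0 = 2.

2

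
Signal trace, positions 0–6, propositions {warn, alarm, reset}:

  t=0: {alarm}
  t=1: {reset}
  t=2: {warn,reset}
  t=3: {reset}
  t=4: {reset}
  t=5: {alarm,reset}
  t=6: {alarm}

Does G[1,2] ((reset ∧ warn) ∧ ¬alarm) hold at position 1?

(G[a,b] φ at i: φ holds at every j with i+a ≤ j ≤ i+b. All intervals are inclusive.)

No

Check ((reset ∧ warn) ∧ ¬alarm) at every j in [2,3]:
  j=2: true
  j=3: false
Fails at j=3 → formula fails.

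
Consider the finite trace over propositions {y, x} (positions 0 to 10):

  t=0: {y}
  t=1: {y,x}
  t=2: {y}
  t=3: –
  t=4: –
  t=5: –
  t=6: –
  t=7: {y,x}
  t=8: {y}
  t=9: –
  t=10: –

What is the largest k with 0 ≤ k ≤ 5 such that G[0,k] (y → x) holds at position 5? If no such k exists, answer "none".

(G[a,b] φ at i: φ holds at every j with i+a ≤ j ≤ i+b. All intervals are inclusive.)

(y → x) must hold from j=5 onward; find where it first fails.
  j=5: holds
  j=6: holds
  j=7: holds
  j=8: fails
Holds on [5,7], so largest k = 2.

2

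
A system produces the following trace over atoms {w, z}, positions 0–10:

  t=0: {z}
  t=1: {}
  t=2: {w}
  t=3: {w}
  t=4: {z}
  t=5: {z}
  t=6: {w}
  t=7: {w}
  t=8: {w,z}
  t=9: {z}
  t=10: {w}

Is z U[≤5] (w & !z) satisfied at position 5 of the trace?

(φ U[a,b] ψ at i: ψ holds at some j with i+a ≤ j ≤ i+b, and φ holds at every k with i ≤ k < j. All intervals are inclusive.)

Holds

Need some j in [5,10] with (w & !z), and z at every k in [5,j-1].
  j=5: (w & !z) false.
  j=6: (w & !z) holds; z holds at every k in [5,5] → satisfied.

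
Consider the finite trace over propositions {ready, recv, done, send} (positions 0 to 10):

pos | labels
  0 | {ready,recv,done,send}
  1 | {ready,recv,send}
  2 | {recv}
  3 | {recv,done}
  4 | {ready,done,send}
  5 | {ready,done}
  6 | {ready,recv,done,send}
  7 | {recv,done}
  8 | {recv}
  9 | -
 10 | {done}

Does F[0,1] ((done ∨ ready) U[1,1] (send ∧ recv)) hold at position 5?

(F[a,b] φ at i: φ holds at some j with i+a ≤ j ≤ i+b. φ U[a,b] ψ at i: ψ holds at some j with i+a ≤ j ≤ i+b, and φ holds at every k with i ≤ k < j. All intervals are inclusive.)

True

Check ((done ∨ ready) U[1,1] (send ∧ recv)) at each j in [5,6]:
  j=5: holds
  j=6: fails
Found at j=5 → formula holds.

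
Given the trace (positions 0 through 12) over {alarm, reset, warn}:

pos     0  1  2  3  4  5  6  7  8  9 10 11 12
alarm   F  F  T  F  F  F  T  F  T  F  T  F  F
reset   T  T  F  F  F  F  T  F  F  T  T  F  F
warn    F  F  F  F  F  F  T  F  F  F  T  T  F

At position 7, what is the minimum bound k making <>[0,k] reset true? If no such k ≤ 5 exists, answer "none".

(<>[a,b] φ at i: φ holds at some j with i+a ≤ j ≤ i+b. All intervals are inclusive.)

Scan j = 7,8,… for reset:
  j=7: fails
  j=8: fails
  j=9: holds
First hit at j=9, so smallest k = 9-7 = 2.

2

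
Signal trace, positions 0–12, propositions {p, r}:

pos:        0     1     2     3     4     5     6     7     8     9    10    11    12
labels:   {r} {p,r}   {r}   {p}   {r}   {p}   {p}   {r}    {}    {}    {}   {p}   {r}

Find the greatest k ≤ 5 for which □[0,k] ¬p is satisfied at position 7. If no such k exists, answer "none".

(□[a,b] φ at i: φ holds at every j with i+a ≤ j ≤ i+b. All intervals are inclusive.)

3

¬p must hold from j=7 onward; find where it first fails.
  j=7: holds
  j=8: holds
  j=9: holds
  j=10: holds
  j=11: fails
Holds on [7,10], so largest k = 3.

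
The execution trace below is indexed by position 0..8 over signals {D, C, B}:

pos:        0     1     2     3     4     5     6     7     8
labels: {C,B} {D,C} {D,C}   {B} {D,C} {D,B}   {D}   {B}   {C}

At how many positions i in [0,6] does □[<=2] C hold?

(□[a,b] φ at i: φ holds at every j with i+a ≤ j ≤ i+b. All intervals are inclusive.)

Evaluate at each i in [0,6]:
  i=0: ✓ (all of [0,2])
  i=1: ✗ (fails at j=3)
  i=2: ✗ (fails at j=3)
  i=3: ✗ (fails at j=3)
  i=4: ✗ (fails at j=5)
  i=5: ✗ (fails at j=5)
  i=6: ✗ (fails at j=6)
Positions where it holds: {0} → 1.

1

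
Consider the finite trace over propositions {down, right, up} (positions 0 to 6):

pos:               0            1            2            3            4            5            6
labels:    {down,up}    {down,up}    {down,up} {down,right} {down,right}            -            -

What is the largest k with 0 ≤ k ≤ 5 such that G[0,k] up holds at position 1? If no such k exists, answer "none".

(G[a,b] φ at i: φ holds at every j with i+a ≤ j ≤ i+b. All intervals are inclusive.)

up must hold from j=1 onward; find where it first fails.
  j=1: holds
  j=2: holds
  j=3: fails
Holds on [1,2], so largest k = 1.

1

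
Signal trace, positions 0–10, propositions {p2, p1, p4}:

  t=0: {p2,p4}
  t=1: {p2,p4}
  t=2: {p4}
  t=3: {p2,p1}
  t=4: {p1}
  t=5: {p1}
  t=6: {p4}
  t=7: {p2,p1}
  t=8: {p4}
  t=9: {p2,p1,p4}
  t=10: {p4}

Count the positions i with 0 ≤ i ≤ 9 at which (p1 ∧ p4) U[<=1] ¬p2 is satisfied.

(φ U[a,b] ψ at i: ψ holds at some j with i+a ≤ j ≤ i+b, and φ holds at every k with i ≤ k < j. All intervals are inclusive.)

6

Evaluate at each i in [0,9]:
  i=0: ✗ (no rhs in [0,1])
  i=1: ✗ (lhs fails at k=1 before rhs at j=2)
  i=2: ✓ (rhs at j=2)
  i=3: ✗ (lhs fails at k=3 before rhs at j=4)
  i=4: ✓ (rhs at j=4)
  i=5: ✓ (rhs at j=5)
  i=6: ✓ (rhs at j=6)
  i=7: ✗ (lhs fails at k=7 before rhs at j=8)
  i=8: ✓ (rhs at j=8)
  i=9: ✓ (rhs at j=10; lhs holds on [9,9])
Positions where it holds: {2, 4, 5, 6, 8, 9} → 6.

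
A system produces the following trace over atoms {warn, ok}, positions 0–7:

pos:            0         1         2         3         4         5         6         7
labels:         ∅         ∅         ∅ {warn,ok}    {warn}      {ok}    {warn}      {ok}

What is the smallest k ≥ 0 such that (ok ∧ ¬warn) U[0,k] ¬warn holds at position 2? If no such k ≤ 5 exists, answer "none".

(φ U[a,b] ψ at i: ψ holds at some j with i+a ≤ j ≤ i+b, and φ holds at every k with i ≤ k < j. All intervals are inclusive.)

Need earliest j ≥ 2 with ¬warn, and (ok ∧ ¬warn) at every k in [2,j-1].
  j=2: rhs holds (empty prefix). k = 0.

0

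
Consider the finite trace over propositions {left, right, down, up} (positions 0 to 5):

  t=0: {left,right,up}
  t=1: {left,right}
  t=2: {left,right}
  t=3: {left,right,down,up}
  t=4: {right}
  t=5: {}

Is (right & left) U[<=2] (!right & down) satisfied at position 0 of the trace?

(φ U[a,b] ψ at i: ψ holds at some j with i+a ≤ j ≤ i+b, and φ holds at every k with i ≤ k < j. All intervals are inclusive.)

Need some j in [0,2] with (!right & down), and (right & left) at every k in [0,j-1].
  j=0: (!right & down) false.
  j=1: (!right & down) false.
  j=2: (!right & down) false.
No j in the window works → until fails.

Does not hold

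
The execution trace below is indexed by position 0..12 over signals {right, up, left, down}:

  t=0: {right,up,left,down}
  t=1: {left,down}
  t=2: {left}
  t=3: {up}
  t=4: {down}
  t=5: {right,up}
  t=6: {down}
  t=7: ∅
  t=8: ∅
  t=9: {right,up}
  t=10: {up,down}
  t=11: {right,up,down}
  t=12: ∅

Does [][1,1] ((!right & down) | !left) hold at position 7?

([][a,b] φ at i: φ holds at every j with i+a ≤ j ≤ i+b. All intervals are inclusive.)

Check ((!right & down) | !left) at every j in [8,8]:
  j=8: true
All positions satisfy it → formula holds.

True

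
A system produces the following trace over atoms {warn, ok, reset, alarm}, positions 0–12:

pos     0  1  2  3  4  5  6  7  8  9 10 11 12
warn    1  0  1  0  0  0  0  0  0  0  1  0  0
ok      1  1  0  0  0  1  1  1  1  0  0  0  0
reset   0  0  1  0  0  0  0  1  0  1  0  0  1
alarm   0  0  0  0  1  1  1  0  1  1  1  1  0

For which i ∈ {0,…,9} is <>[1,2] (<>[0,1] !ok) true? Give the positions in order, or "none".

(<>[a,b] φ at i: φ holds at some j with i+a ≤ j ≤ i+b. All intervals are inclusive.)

Evaluate at each i in [0,9]:
  i=0: ✓ (witness j=1)
  i=1: ✓ (witness j=2)
  i=2: ✓ (witness j=3)
  i=3: ✓ (witness j=4)
  i=4: ✗ (none in [5,6])
  i=5: ✗ (none in [6,7])
  i=6: ✓ (witness j=8)
  i=7: ✓ (witness j=8)
  i=8: ✓ (witness j=9)
  i=9: ✓ (witness j=10)

0, 1, 2, 3, 6, 7, 8, 9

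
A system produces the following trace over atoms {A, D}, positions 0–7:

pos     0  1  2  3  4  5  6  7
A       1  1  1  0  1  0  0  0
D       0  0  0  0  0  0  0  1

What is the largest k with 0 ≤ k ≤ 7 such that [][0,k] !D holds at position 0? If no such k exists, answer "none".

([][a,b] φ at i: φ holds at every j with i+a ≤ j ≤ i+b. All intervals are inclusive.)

!D must hold from j=0 onward; find where it first fails.
  j=0: holds
  j=1: holds
  j=2: holds
  j=3: holds
  j=4: holds
  j=5: holds
  j=6: holds
  j=7: fails
Holds on [0,6], so largest k = 6.

6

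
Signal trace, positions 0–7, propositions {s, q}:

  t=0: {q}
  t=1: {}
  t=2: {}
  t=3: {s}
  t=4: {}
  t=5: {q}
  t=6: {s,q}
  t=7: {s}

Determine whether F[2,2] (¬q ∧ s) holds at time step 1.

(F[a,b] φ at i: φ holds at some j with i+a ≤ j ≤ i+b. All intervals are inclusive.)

True

Check (¬q ∧ s) at each j in [3,3]:
  j=3: true
Found at j=3 → formula holds.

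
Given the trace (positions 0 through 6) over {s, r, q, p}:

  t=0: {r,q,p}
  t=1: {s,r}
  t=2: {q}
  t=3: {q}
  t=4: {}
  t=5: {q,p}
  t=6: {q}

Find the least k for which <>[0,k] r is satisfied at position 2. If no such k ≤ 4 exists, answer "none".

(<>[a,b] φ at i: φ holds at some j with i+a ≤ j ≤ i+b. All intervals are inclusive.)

none

Scan j = 2,3,… for r:
  j=2: fails
  j=3: fails
  j=4: fails
  j=5: fails
  j=6: fails
No j in [2,6] satisfies it → none.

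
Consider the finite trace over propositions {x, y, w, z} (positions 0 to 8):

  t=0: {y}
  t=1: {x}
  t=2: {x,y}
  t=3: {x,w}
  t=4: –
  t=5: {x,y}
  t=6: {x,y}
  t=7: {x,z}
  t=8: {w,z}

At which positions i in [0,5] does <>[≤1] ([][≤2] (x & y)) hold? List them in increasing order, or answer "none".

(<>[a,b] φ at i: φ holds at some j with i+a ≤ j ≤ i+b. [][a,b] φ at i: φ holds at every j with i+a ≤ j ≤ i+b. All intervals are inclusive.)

Evaluate at each i in [0,5]:
  i=0: ✗ (none in [0,1])
  i=1: ✗ (none in [1,2])
  i=2: ✗ (none in [2,3])
  i=3: ✗ (none in [3,4])
  i=4: ✗ (none in [4,5])
  i=5: ✗ (none in [5,6])

none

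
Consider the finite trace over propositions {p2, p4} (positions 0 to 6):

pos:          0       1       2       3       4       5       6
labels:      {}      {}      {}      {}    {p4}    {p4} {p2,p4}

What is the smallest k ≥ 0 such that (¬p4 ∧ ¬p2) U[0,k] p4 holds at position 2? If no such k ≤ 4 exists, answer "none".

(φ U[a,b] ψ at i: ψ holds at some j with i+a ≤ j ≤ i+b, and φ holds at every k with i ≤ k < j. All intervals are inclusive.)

Need earliest j ≥ 2 with p4, and (¬p4 ∧ ¬p2) at every k in [2,j-1].
  j=2: rhs fails.
  j=3: rhs fails.
  j=4: rhs holds; lhs holds on [2,3]. k = 2.

2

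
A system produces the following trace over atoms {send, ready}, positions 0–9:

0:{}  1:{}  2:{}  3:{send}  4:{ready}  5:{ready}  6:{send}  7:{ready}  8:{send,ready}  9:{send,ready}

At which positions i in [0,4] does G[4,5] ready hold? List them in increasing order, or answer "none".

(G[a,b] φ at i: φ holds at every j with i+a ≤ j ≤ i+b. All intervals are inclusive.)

Evaluate at each i in [0,4]:
  i=0: ✓ (all of [4,5])
  i=1: ✗ (fails at j=6)
  i=2: ✗ (fails at j=6)
  i=3: ✓ (all of [7,8])
  i=4: ✓ (all of [8,9])

0, 3, 4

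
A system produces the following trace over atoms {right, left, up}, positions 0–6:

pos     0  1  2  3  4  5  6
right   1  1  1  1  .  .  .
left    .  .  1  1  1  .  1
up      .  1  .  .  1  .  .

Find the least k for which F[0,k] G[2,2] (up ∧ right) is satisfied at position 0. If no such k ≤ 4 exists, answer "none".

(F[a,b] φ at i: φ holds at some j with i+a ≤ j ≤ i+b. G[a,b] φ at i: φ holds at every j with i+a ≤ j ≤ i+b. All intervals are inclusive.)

none

Scan j = 0,1,… for G[2,2] (up ∧ right):
  j=0: fails
  j=1: fails
  j=2: fails
  j=3: fails
  j=4: fails
No j in [0,4] satisfies it → none.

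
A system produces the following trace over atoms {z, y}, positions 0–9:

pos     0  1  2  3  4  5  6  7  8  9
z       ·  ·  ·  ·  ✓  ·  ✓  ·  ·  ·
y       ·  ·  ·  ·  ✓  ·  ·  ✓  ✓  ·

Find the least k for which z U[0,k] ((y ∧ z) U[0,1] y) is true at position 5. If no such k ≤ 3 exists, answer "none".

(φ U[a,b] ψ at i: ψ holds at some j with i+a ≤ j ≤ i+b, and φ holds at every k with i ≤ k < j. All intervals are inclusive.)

Need earliest j ≥ 5 with ((y ∧ z) U[0,1] y), and z at every k in [5,j-1].
  j=5: rhs fails.
  j=6: rhs fails.
  j=7: rhs holds but lhs fails at k=5.
  j=8: rhs holds but lhs fails at k=5.
No witness within the range → none.

none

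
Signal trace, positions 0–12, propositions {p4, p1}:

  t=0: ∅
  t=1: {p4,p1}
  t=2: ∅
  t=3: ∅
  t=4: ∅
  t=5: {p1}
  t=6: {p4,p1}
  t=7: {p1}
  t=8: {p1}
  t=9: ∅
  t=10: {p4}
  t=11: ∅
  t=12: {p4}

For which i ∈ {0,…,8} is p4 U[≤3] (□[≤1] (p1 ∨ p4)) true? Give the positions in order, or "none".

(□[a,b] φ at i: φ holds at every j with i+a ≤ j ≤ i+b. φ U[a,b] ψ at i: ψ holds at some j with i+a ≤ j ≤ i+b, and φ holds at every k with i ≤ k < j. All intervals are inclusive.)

Evaluate at each i in [0,8]:
  i=0: ✗ (no rhs in [0,3])
  i=1: ✗ (no rhs in [1,4])
  i=2: ✗ (lhs fails at k=2 before rhs at j=5)
  i=3: ✗ (lhs fails at k=3 before rhs at j=5)
  i=4: ✗ (lhs fails at k=4 before rhs at j=5)
  i=5: ✓ (rhs at j=5)
  i=6: ✓ (rhs at j=6)
  i=7: ✓ (rhs at j=7)
  i=8: ✗ (no rhs in [8,11])

5, 6, 7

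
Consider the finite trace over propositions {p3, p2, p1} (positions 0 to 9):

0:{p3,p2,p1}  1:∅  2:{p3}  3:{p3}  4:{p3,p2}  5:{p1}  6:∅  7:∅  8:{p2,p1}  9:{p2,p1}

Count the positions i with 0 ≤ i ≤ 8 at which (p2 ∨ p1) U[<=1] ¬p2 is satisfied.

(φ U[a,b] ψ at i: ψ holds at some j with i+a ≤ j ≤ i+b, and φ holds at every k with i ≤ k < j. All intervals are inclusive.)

8

Evaluate at each i in [0,8]:
  i=0: ✓ (rhs at j=1; lhs holds on [0,0])
  i=1: ✓ (rhs at j=1)
  i=2: ✓ (rhs at j=2)
  i=3: ✓ (rhs at j=3)
  i=4: ✓ (rhs at j=5; lhs holds on [4,4])
  i=5: ✓ (rhs at j=5)
  i=6: ✓ (rhs at j=6)
  i=7: ✓ (rhs at j=7)
  i=8: ✗ (no rhs in [8,9])
Positions where it holds: {0, 1, 2, 3, 4, 5, 6, 7} → 8.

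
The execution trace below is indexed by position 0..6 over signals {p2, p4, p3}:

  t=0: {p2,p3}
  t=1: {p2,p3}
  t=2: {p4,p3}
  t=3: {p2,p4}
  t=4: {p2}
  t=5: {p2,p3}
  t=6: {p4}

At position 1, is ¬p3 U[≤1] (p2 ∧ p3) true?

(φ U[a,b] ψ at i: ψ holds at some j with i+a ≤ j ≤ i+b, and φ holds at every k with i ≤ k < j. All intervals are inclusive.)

True

Need some j in [1,2] with (p2 ∧ p3), and ¬p3 at every k in [1,j-1].
  j=1: (p2 ∧ p3) holds; no prefix to check → satisfied.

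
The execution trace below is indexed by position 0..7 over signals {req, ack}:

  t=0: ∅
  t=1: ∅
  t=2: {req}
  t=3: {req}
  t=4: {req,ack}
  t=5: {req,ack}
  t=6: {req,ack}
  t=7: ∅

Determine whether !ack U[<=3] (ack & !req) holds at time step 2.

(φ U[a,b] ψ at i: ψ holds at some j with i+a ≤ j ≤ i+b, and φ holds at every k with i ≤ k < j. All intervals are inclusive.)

False

Need some j in [2,5] with (ack & !req), and !ack at every k in [2,j-1].
  j=2: (ack & !req) false.
  j=3: (ack & !req) false.
  j=4: (ack & !req) false.
  j=5: (ack & !req) false.
No j in the window works → until fails.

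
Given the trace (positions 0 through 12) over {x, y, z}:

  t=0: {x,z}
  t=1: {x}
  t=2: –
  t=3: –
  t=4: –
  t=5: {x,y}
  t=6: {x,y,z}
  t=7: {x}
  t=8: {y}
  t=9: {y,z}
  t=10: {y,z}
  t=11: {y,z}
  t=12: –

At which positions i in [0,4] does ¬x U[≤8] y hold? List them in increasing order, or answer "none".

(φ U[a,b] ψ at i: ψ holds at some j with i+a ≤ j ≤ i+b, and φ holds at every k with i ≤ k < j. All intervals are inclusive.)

2, 3, 4

Evaluate at each i in [0,4]:
  i=0: ✗ (lhs fails at k=0 before rhs at j=5)
  i=1: ✗ (lhs fails at k=1 before rhs at j=5)
  i=2: ✓ (rhs at j=5; lhs holds on [2,4])
  i=3: ✓ (rhs at j=5; lhs holds on [3,4])
  i=4: ✓ (rhs at j=5; lhs holds on [4,4])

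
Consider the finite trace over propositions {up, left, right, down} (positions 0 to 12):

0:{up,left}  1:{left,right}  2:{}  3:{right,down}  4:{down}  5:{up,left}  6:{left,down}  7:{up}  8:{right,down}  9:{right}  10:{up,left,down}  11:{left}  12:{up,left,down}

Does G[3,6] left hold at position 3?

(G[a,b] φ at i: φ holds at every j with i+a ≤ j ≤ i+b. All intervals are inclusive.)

No

Check left at every j in [6,9]:
  j=6: true
  j=7: false
  j=8: false
  j=9: false
Fails at j=7 → formula fails.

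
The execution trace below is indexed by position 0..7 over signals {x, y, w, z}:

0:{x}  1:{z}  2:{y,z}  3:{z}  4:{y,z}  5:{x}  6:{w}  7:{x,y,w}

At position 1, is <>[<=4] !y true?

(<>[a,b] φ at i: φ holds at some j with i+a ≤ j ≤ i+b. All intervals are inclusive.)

Yes

Check !y at each j in [1,5]:
  j=1: true
  j=2: false
  j=3: true
  j=4: false
  j=5: true
Found at j=1 → formula holds.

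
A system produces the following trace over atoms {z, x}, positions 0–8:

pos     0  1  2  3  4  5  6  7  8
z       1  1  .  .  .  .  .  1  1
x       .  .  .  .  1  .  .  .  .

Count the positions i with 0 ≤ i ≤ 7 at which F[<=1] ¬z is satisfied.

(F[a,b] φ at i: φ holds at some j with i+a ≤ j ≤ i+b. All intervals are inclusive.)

6

Evaluate at each i in [0,7]:
  i=0: ✗ (none in [0,1])
  i=1: ✓ (witness j=2)
  i=2: ✓ (witness j=2)
  i=3: ✓ (witness j=3)
  i=4: ✓ (witness j=4)
  i=5: ✓ (witness j=5)
  i=6: ✓ (witness j=6)
  i=7: ✗ (none in [7,8])
Positions where it holds: {1, 2, 3, 4, 5, 6} → 6.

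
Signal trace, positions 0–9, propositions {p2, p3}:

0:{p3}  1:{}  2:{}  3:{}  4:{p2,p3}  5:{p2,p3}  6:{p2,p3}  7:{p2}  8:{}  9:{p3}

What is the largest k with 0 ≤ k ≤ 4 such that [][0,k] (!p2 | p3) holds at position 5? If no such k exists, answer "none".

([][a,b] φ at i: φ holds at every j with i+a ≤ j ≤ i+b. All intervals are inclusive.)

1

(!p2 | p3) must hold from j=5 onward; find where it first fails.
  j=5: holds
  j=6: holds
  j=7: fails
Holds on [5,6], so largest k = 1.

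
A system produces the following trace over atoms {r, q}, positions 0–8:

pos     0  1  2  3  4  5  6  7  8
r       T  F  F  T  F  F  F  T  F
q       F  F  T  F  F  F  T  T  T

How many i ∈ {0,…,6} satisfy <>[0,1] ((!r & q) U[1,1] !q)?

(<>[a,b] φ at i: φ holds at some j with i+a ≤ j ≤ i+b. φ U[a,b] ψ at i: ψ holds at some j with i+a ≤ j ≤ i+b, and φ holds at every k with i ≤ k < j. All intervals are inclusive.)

Evaluate at each i in [0,6]:
  i=0: ✗ (none in [0,1])
  i=1: ✓ (witness j=2)
  i=2: ✓ (witness j=2)
  i=3: ✗ (none in [3,4])
  i=4: ✗ (none in [4,5])
  i=5: ✗ (none in [5,6])
  i=6: ✗ (none in [6,7])
Positions where it holds: {1, 2} → 2.

2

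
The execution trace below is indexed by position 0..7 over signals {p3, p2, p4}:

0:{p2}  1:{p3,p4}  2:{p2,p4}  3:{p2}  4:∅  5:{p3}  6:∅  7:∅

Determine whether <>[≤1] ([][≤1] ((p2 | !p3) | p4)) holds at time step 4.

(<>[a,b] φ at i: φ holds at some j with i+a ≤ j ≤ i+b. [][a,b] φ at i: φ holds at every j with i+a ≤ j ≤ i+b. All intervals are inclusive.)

Check [][≤1] ((p2 | !p3) | p4) at each j in [4,5]:
  j=4: fails at 5
  j=5: fails at 5
No position in the window satisfies it → formula fails.

Does not hold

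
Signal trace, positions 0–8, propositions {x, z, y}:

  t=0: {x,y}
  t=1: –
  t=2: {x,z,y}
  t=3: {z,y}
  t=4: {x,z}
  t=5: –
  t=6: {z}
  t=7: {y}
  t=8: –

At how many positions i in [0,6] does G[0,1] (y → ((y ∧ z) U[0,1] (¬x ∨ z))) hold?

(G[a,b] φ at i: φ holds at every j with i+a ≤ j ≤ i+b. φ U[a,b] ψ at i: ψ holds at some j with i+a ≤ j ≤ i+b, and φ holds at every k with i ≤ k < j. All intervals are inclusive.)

Evaluate at each i in [0,6]:
  i=0: ✗ (fails at j=0)
  i=1: ✓ (all of [1,2])
  i=2: ✓ (all of [2,3])
  i=3: ✓ (all of [3,4])
  i=4: ✓ (all of [4,5])
  i=5: ✓ (all of [5,6])
  i=6: ✓ (all of [6,7])
Positions where it holds: {1, 2, 3, 4, 5, 6} → 6.

6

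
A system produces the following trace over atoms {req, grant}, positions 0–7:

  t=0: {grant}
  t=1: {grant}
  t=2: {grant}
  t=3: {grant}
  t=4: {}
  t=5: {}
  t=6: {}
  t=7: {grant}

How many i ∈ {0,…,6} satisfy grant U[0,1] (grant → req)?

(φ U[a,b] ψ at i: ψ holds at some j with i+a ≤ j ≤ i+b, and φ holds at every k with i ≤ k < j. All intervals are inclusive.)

4

Evaluate at each i in [0,6]:
  i=0: ✗ (no rhs in [0,1])
  i=1: ✗ (no rhs in [1,2])
  i=2: ✗ (no rhs in [2,3])
  i=3: ✓ (rhs at j=4; lhs holds on [3,3])
  i=4: ✓ (rhs at j=4)
  i=5: ✓ (rhs at j=5)
  i=6: ✓ (rhs at j=6)
Positions where it holds: {3, 4, 5, 6} → 4.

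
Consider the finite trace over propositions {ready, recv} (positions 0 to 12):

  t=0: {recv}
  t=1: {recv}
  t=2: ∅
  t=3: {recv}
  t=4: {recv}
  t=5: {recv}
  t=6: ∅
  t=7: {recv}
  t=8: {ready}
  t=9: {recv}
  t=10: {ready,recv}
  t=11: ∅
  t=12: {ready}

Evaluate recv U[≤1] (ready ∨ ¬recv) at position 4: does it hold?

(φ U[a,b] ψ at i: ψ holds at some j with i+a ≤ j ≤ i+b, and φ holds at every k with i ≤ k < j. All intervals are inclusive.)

Need some j in [4,5] with (ready ∨ ¬recv), and recv at every k in [4,j-1].
  j=4: (ready ∨ ¬recv) false.
  j=5: (ready ∨ ¬recv) false.
No j in the window works → until fails.

False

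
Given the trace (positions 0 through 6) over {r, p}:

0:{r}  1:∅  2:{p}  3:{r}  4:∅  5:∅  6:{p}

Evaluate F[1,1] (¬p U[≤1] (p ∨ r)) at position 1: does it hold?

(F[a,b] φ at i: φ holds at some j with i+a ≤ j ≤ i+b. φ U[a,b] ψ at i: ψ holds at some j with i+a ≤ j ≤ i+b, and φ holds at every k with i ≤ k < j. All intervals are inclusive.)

Check (¬p U[≤1] (p ∨ r)) at each j in [2,2]:
  j=2: holds
Found at j=2 → formula holds.

Yes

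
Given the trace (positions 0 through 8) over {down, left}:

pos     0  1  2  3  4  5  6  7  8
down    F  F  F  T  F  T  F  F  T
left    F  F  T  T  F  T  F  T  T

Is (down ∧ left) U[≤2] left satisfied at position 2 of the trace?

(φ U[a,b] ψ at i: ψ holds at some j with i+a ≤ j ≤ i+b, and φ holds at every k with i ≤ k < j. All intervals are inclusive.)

Need some j in [2,4] with left, and (down ∧ left) at every k in [2,j-1].
  j=2: left holds; no prefix to check → satisfied.

True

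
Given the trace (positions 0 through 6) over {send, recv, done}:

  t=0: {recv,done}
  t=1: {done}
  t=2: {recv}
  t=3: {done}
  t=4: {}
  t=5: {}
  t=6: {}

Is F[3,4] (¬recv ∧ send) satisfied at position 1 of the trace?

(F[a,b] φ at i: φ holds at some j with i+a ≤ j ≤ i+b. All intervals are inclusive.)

False

Check (¬recv ∧ send) at each j in [4,5]:
  j=4: false
  j=5: false
No position in the window satisfies it → formula fails.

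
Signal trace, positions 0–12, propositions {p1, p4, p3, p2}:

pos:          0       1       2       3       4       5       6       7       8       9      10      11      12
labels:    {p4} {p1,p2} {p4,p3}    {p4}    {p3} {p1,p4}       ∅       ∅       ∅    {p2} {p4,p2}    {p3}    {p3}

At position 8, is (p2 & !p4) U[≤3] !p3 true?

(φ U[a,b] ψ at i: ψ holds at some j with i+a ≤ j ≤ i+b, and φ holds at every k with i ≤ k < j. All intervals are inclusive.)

Need some j in [8,11] with !p3, and (p2 & !p4) at every k in [8,j-1].
  j=8: !p3 holds; no prefix to check → satisfied.

Yes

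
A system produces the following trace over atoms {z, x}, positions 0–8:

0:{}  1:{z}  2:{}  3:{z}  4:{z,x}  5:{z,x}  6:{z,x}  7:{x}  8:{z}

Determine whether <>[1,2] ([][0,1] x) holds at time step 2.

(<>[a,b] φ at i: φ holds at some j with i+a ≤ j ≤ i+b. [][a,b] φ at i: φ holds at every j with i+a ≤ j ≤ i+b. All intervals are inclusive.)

True

Check [][0,1] x at each j in [3,4]:
  j=3: fails at 3
  j=4: holds on [4,5]
Found at j=4 → formula holds.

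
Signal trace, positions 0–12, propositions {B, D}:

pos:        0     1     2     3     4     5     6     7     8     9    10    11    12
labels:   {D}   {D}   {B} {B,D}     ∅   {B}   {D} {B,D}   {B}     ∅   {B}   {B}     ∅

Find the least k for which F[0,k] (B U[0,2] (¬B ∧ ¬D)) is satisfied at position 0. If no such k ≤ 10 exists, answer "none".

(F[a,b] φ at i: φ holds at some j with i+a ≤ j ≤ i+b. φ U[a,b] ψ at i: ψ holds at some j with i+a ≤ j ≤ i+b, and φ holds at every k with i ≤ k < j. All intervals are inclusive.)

2

Scan j = 0,1,… for (B U[0,2] (¬B ∧ ¬D)):
  j=0: fails
  j=1: fails
  j=2: holds
First hit at j=2, so smallest k = 2-0 = 2.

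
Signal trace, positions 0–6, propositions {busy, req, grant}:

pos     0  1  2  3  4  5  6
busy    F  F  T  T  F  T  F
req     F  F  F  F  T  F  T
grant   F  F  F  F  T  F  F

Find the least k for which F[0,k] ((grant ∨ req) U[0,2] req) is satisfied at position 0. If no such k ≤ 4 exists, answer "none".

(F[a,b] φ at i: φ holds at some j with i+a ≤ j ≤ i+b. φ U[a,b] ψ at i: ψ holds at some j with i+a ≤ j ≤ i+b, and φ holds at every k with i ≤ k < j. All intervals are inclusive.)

4

Scan j = 0,1,… for ((grant ∨ req) U[0,2] req):
  j=0: fails
  j=1: fails
  j=2: fails
  j=3: fails
  j=4: holds
First hit at j=4, so smallest k = 4-0 = 4.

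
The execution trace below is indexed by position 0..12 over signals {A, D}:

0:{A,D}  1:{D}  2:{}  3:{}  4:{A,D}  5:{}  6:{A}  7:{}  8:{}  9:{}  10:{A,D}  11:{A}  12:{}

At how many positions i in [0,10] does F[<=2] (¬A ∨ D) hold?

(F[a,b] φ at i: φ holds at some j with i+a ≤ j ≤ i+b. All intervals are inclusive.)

11

Evaluate at each i in [0,10]:
  i=0: ✓ (witness j=0)
  i=1: ✓ (witness j=1)
  i=2: ✓ (witness j=2)
  i=3: ✓ (witness j=3)
  i=4: ✓ (witness j=4)
  i=5: ✓ (witness j=5)
  i=6: ✓ (witness j=7)
  i=7: ✓ (witness j=7)
  i=8: ✓ (witness j=8)
  i=9: ✓ (witness j=9)
  i=10: ✓ (witness j=10)
Positions where it holds: {0, 1, 2, 3, 4, 5, 6, 7, 8, 9, 10} → 11.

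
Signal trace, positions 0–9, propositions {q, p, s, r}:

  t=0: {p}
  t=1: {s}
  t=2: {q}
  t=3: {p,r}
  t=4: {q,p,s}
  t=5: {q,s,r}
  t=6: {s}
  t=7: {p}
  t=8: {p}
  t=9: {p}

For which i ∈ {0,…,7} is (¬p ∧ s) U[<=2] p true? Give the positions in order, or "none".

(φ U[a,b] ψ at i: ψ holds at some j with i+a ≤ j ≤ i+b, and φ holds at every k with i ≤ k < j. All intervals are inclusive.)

0, 3, 4, 5, 6, 7

Evaluate at each i in [0,7]:
  i=0: ✓ (rhs at j=0)
  i=1: ✗ (lhs fails at k=2 before rhs at j=3)
  i=2: ✗ (lhs fails at k=2 before rhs at j=3)
  i=3: ✓ (rhs at j=3)
  i=4: ✓ (rhs at j=4)
  i=5: ✓ (rhs at j=7; lhs holds on [5,6])
  i=6: ✓ (rhs at j=7; lhs holds on [6,6])
  i=7: ✓ (rhs at j=7)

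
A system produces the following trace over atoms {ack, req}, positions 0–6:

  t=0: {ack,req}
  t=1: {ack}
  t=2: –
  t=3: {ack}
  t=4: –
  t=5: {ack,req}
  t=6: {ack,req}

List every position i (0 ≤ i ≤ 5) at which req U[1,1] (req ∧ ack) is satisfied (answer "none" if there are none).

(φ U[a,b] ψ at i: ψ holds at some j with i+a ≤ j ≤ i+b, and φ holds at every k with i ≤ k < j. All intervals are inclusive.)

5

Evaluate at each i in [0,5]:
  i=0: ✗ (no rhs in [1,1])
  i=1: ✗ (no rhs in [2,2])
  i=2: ✗ (no rhs in [3,3])
  i=3: ✗ (no rhs in [4,4])
  i=4: ✗ (lhs fails at k=4 before rhs at j=5)
  i=5: ✓ (rhs at j=6; lhs holds on [5,5])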